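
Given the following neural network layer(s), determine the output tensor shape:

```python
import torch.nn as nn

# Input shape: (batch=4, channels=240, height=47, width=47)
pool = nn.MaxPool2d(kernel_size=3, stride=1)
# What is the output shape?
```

Input: (4, 240, 47, 47) -> Output: (4, 240, 45, 45)

Answer: (4, 240, 45, 45)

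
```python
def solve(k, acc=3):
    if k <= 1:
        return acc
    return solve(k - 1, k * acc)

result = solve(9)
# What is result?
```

Accumulator trace (n, acc): (9, 3) -> (8, 27) -> (7, 216) -> (6, 1512) -> (5, 9072) -> (4, 45360) -> (3, 181440) -> (2, 544320) -> (1, 1088640) -> return 1088640

Answer: 1088640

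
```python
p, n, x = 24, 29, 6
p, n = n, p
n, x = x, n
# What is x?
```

Trace:
`p, n, x = 24, 29, 6` → p = 24; n = 29; x = 6
`p, n = n, p` → p = 29; n = 24
`n, x = x, n` → n = 6; x = 24
So x = 24

Answer: 24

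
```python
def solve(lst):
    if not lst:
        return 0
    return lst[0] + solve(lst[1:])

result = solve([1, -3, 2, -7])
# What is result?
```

1 + (-3) + 2 + (-7) + 0 = -7

Answer: -7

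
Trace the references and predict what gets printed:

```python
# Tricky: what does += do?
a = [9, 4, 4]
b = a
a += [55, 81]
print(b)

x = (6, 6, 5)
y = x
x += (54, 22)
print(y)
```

Key concept: += behavior differs for mutable vs immutable.
Step by step:
`a = [9, 4, 4]` → a = [9, 4, 4]
`b = a` → b = [9, 4, 4] (same object as a)
`a += [55, 81]` → a = [9, 4, 4, 55, 81] (same object as b); b = [9, 4, 4, 55, 81] (same object as a)
`print(b)` → prints [9, 4, 4, 55, 81]
`x = (6, 6, 5)` → x = (6, 6, 5)
`y = x` → y = (6, 6, 5)
`x += (54, 22)` → x = (6, 6, 5, 54, 22)
`print(y)` → prints (6, 6, 5)

Answer:
[9, 4, 4, 55, 81]
(6, 6, 5)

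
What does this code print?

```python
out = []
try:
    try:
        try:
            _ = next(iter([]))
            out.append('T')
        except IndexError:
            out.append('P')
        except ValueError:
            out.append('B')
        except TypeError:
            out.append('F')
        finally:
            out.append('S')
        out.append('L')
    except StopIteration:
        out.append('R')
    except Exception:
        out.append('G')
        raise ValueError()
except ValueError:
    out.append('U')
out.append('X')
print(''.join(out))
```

Execution trace: 'S' (inner finally) → 'R' (except StopIteration) → 'X' (after the try/except). Output: SRX

Answer: SRX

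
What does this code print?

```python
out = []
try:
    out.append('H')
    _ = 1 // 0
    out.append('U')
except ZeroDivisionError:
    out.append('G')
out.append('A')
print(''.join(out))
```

Execution trace: 'H' (try body) → 'G' (except ZeroDivisionError) → 'A' (after the try/except). Output: HGA

Answer: HGA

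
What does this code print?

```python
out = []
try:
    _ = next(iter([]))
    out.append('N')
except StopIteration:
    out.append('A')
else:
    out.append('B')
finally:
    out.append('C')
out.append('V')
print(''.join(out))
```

Execution trace: 'A' (except StopIteration) → 'C' (finally) → 'V' (after the try/except). Output: ACV

Answer: ACV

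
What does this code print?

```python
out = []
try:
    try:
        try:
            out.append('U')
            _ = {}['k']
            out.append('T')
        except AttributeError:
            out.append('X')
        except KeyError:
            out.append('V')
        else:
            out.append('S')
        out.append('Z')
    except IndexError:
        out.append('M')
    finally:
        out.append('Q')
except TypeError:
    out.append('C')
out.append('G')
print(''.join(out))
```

Execution trace: 'U' (inner try body) → 'V' (inner except KeyError) → 'Z' (try body, no exception) → 'Q' (finally) → 'G' (after the try/except). Output: UVZQG

Answer: UVZQG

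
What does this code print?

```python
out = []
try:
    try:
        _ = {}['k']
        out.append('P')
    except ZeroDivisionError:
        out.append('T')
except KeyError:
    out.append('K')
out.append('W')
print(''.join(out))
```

Execution trace: 'K' (outer except KeyError) → 'W' (after the try/except). Output: KW

Answer: KW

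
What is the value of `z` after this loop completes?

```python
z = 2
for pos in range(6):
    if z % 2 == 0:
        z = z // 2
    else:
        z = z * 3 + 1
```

Collatz-style transformation from 2
`z` takes the values: 2 → 1 → 4 → 2 → 1 → 4 → 2

Answer: 2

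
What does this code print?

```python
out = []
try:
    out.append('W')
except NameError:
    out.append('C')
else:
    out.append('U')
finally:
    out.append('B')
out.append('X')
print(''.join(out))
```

Execution trace: 'W' (try body, no exception) → 'U' (else) → 'B' (finally) → 'X' (after the try/except). Output: WUBX

Answer: WUBX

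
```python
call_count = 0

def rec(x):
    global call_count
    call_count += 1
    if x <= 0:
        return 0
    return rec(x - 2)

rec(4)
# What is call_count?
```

Linear recursion stepping by 2: 3 calls from x=4 down to ≤0.

Answer: 3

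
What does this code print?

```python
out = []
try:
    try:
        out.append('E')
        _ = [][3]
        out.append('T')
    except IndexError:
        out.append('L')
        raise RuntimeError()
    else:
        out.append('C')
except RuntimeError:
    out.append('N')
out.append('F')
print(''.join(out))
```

Execution trace: 'E' (inner try body) → 'L' (inner except IndexError) → 'N' (outer except RuntimeError) → 'F' (after the try/except). Output: ELNF

Answer: ELNF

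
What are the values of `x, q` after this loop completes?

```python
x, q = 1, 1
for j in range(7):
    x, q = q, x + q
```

Fibonacci: after 7 iterations
`x, q` takes the values: (1, 1) → (1, 2) → (2, 3) → (3, 5) → (5, 8) → (8, 13) → (13, 21) → (21, 34)

Answer: 21, 34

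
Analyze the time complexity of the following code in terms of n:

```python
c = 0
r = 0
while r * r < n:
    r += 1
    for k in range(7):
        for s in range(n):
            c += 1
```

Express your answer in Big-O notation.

Each loop level contributes: √n × 1 × n. Multiplying the contributions gives O(n√n).

Answer: O(n√n)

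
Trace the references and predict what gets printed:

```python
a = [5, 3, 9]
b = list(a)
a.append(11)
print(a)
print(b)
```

Key concept: list() constructor creates copy.
Step by step:
`a = [5, 3, 9]` → a = [5, 3, 9]
`b = list(a)` → b = [5, 3, 9]
`a.append(11)` → a = [5, 3, 9, 11]
`print(a)` → prints [5, 3, 9, 11]
`print(b)` → prints [5, 3, 9]

Answer:
[5, 3, 9, 11]
[5, 3, 9]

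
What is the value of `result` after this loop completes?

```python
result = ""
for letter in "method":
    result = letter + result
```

Reverse 'method'
`result` takes the values: "" → "m" → "em" → "tem" → "htem" → "ohtem" → "dohtem"

Answer: "dohtem"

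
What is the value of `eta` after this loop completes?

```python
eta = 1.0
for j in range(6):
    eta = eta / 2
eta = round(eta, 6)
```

Halving LR 6 times: 1 / 2^6
`eta` takes the values: 1.0 → 0.5 → 0.25 → 0.125 → 0.0625 → 0.03125 → 0.015625

Answer: 0.015625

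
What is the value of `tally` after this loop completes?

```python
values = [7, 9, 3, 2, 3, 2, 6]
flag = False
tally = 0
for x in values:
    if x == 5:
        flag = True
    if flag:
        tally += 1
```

Count elements after first 5 in [7, 9, 3, 2, 3, 2, 6]
`tally` takes the values: 0

Answer: 0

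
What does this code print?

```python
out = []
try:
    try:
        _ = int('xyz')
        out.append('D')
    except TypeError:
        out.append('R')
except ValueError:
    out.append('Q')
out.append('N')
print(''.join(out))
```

Execution trace: 'Q' (outer except ValueError) → 'N' (after the try/except). Output: QN

Answer: QN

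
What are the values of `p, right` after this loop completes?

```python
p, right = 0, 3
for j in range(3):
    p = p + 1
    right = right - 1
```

p goes 0→3, right goes 3→0
`p, right` takes the values: (0, 3) → (1, 3) → (1, 2) → (2, 2) → (2, 1) → (3, 1) → (3, 0)

Answer: 3, 0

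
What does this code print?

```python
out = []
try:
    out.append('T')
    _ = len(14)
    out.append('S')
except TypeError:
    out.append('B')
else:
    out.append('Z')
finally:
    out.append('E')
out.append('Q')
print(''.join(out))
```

Execution trace: 'T' (try body) → 'B' (except TypeError) → 'E' (finally) → 'Q' (after the try/except). Output: TBEQ

Answer: TBEQ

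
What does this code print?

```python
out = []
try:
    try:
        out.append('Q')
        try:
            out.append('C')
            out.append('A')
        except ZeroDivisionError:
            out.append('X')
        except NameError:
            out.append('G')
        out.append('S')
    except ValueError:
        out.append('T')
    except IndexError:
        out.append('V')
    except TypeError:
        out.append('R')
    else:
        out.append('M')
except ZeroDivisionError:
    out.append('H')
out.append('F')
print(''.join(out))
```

Execution trace: 'Q' (try body) → 'C' (inner try body) → 'A' (inner try body, no exception) → 'S' (try body, no exception) → 'M' (else) → 'F' (after the try/except). Output: QCASMF

Answer: QCASMF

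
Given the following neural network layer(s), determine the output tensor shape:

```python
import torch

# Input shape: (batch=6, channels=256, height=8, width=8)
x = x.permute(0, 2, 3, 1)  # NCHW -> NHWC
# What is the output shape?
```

Input: (6, 256, 8, 8) -> Output: (6, 8, 8, 256)

Answer: (6, 8, 8, 256)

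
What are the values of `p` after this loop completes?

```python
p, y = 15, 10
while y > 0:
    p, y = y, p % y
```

GCD of 15 and 10
`p` takes the values: 15 → 10 → 5

Answer: 5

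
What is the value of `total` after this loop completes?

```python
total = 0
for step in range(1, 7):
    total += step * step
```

Sum of squares 1² to 6² = 91
`total` takes the values: 0 → 1 → 5 → 14 → 30 → 55 → 91

Answer: 91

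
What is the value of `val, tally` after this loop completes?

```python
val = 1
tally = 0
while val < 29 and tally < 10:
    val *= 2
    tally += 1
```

Double until >= 29 or 10 iterations
`val, tally` takes the values: (1, 0) → (2, 0) → (2, 1) → (4, 1) → (4, 2) → (8, 2) → (8, 3) → (16, 3) → (16, 4) → (32, 4) → (32, 5)

Answer: 32, 5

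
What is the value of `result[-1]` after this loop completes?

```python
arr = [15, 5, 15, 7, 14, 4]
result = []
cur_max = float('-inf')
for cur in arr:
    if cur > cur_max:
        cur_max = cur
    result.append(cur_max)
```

Running max ends at 15
`result` takes the values: [] → [15] → [15, 15] → [15, 15, 15] → [15, 15, 15, 15] → [15, 15, 15, 15, 15] → [15, 15, 15, 15, 15, 15]
So `result[-1]` = 15

Answer: 15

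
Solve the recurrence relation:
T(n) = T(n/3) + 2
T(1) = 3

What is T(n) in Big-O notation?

Each step divides n by 3 and adds 2. After log_3(n) steps we reach T(1)=3. So T(n) = 2·log_3(n) + 3 = O(log n).

Answer: O(log n)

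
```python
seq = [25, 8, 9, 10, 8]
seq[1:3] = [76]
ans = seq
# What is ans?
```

Trace:
`seq = [25, 8, 9, 10, 8]` → seq = [25, 8, 9, 10, 8]
`seq[1:3] = [76]` → seq = [25, 76, 10, 8]
`ans = seq` → ans = [25, 76, 10, 8]
So ans = [25, 76, 10, 8]

Answer: [25, 76, 10, 8]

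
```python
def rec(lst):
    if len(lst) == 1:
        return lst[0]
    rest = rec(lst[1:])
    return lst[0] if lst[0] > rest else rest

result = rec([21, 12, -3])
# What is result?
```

Recursive max over [21, 12, -3] = 21

Answer: 21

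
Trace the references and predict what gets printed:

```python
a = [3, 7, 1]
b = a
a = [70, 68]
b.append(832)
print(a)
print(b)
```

Key concept: rebinding vs mutation: a is rebound to a new list, b still points at the original.
Step by step:
`a = [3, 7, 1]` → a = [3, 7, 1]
`b = a` → b = [3, 7, 1] (same object as a)
`a = [70, 68]` → a = [70, 68]
`b.append(832)` → b = [3, 7, 1, 832]
`print(a)` → prints [70, 68]
`print(b)` → prints [3, 7, 1, 832]

Answer:
[70, 68]
[3, 7, 1, 832]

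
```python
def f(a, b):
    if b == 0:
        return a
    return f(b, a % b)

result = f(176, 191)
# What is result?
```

f(176, 191) -> f(191, 176) -> f(176, 15) -> f(15, 11) -> f(11, 4) -> f(4, 3) -> f(3, 1) -> f(1, 0) -> 1

Answer: 1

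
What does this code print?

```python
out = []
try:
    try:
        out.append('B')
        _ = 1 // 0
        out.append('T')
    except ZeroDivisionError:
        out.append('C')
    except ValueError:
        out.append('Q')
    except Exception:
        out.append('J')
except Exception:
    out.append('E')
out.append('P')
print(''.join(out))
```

Execution trace: 'B' (inner try body) → 'C' (inner except ZeroDivisionError) → 'P' (after the try/except). Output: BCP

Answer: BCP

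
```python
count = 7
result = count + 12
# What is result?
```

Trace:
`count = 7` → count = 7
`result = count + 12` → result = 19
So result = 19

Answer: 19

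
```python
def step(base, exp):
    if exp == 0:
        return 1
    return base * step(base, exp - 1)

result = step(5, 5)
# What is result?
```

step(5, 5) = 5 * 5 * 5 * 5 * 5 = 3125

Answer: 3125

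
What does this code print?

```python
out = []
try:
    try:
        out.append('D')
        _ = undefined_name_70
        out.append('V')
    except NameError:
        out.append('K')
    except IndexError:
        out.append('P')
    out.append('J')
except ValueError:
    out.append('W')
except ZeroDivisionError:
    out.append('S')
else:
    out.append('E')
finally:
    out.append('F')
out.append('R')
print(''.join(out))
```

Execution trace: 'D' (inner try body) → 'K' (inner except NameError) → 'J' (try body, no exception) → 'E' (else) → 'F' (finally) → 'R' (after the try/except). Output: DKJEFR

Answer: DKJEFR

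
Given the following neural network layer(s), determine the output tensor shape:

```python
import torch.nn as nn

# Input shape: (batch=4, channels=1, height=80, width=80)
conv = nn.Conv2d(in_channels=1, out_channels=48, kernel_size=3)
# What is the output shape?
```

Input: (4, 1, 80, 80) -> Output: (4, 48, 78, 78)

Answer: (4, 48, 78, 78)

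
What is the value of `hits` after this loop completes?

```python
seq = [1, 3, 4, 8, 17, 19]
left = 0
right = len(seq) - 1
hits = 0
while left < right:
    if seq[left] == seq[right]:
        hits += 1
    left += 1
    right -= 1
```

Count matching pairs from ends
`hits` takes the values: 0

Answer: 0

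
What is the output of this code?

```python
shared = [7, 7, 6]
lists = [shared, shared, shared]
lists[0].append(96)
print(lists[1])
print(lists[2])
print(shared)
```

Key concept: list of same reference.
Step by step:
`shared = [7, 7, 6]` → shared = [7, 7, 6]
`lists = [shared, shared, shared]` → lists = [[7, 7, 6], [7, 7, 6], [7, 7, 6]]
`lists[0].append(96)` → shared = [7, 7, 6, 96]; lists = [[7, 7, 6, 96], [7, 7, 6, 96], [7, 7, 6, 96]]
`print(lists[1])` → prints [7, 7, 6, 96]
`print(lists[2])` → prints [7, 7, 6, 96]
`print(shared)` → prints [7, 7, 6, 96]

Answer:
[7, 7, 6, 96]
[7, 7, 6, 96]
[7, 7, 6, 96]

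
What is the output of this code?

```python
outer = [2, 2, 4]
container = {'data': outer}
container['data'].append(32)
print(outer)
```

Key concept: dict holds reference to list.
Step by step:
`outer = [2, 2, 4]` → outer = [2, 2, 4]
`container = {'data': outer}` → container = {'data': [2, 2, 4]}
`container['data'].append(32)` → outer = [2, 2, 4, 32]; container = {'data': [2, 2, 4, 32]}
`print(outer)` → prints [2, 2, 4, 32]

Answer: [2, 2, 4, 32]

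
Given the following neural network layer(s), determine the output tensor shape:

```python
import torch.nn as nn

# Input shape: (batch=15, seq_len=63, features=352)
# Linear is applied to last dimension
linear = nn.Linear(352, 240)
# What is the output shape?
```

Input: (15, 63, 352) -> Output: (15, 63, 240)

Answer: (15, 63, 240)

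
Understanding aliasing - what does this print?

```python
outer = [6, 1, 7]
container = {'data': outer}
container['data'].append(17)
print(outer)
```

Key concept: dict holds reference to list.
Step by step:
`outer = [6, 1, 7]` → outer = [6, 1, 7]
`container = {'data': outer}` → container = {'data': [6, 1, 7]}
`container['data'].append(17)` → outer = [6, 1, 7, 17]; container = {'data': [6, 1, 7, 17]}
`print(outer)` → prints [6, 1, 7, 17]

Answer: [6, 1, 7, 17]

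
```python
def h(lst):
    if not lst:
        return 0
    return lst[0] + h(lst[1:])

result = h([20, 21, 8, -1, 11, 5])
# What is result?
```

20 + 21 + 8 + (-1) + 11 + 5 + 0 = 64

Answer: 64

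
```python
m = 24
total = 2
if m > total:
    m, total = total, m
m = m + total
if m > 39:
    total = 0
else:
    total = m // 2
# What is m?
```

Trace:
`m = 24` → m = 24
`total = 2` → total = 2
`if m > total: ...` → m > total is True → m = 2; total = 24
`m = m + total` → m = 26
`if m > 39: ...` → m > 39 is False, take else branch → total = 13
So m = 26

Answer: 26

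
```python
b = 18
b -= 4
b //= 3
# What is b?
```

Trace:
`b = 18` → b = 18
`b -= 4` → b = 14
`b //= 3` → b = 4
So b = 4

Answer: 4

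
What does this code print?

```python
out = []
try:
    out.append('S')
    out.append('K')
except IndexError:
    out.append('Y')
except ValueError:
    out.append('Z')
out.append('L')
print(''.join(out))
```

Execution trace: 'S' (try body) → 'K' (try body, no exception) → 'L' (after the try/except). Output: SKL

Answer: SKL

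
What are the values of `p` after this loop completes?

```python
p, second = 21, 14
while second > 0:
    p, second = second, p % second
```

GCD of 21 and 14
`p` takes the values: 21 → 14 → 7

Answer: 7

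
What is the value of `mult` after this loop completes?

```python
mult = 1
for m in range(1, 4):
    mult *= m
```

3! = 6
`mult` takes the values: 1 → 2 → 6

Answer: 6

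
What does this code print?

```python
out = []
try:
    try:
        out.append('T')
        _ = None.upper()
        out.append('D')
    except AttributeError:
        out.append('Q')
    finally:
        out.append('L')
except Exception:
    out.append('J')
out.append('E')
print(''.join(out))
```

Execution trace: 'T' (inner try body) → 'Q' (inner except AttributeError) → 'L' (inner finally) → 'E' (after the try/except). Output: TQLE

Answer: TQLE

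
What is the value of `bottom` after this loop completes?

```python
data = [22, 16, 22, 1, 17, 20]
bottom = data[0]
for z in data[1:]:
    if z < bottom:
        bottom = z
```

Minimum of [22, 16, 22, 1, 17, 20]
`bottom` takes the values: 22 → 16 → 1

Answer: 1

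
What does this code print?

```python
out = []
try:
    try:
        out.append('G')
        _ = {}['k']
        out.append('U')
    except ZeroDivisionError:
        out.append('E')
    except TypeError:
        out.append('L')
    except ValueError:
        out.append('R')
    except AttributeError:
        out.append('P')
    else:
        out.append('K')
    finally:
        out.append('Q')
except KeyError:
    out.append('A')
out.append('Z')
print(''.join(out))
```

Execution trace: 'G' (try body) → 'Q' (finally) → 'A' (outer except KeyError) → 'Z' (after the try/except). Output: GQAZ

Answer: GQAZ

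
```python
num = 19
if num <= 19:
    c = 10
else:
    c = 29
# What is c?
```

Trace:
`num = 19` → num = 19
`if num <= 19: ...` → num <= 19 is True → c = 10
So c = 10

Answer: 10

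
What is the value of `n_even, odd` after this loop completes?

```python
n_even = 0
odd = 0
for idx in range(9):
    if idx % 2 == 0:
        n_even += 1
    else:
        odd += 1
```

Count evens and odds in range(9)
`n_even, odd` takes the values: (0, 0) → (1, 0) → (1, 1) → (2, 1) → (2, 2) → (3, 2) → (3, 3) → (4, 3) → (4, 4) → (5, 4)

Answer: 5, 4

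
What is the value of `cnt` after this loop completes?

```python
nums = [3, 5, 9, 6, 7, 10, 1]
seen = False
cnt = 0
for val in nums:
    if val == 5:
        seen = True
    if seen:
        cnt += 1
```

Count elements after first 5 in [3, 5, 9, 6, 7, 10, 1]
`cnt` takes the values: 0 → 1 → 2 → 3 → 4 → 5 → 6

Answer: 6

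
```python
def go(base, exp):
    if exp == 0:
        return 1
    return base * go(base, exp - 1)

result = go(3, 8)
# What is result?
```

go(3, 8) = 3 * 3 * 3 * 3 * 3 * 3 * 3 * 3 = 6561

Answer: 6561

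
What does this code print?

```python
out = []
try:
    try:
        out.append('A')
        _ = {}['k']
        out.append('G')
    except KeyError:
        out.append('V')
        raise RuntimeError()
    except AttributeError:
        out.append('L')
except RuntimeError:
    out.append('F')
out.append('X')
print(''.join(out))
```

Execution trace: 'A' (inner try body) → 'V' (inner except KeyError) → 'F' (outer except RuntimeError) → 'X' (after the try/except). Output: AVFX

Answer: AVFX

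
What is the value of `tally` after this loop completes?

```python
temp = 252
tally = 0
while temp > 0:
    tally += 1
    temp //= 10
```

Count digits by repeated division by 10
`tally` takes the values: 0 → 1 → 2 → 3

Answer: 3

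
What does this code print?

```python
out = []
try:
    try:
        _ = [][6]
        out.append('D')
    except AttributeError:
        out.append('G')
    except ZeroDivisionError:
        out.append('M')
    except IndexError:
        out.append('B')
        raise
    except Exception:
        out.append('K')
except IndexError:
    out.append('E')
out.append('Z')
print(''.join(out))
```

Execution trace: 'B' (inner except IndexError) → 'E' (outer except IndexError) → 'Z' (after the try/except). Output: BEZ

Answer: BEZ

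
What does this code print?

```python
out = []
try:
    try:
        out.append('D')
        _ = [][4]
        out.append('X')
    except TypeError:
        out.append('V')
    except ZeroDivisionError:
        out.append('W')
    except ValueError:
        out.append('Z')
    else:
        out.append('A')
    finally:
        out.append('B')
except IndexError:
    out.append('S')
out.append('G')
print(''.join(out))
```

Execution trace: 'D' (try body) → 'B' (finally) → 'S' (outer except IndexError) → 'G' (after the try/except). Output: DBSG

Answer: DBSG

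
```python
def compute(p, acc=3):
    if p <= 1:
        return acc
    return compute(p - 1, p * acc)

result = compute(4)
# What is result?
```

Accumulator trace (n, acc): (4, 3) -> (3, 12) -> (2, 36) -> (1, 72) -> return 72

Answer: 72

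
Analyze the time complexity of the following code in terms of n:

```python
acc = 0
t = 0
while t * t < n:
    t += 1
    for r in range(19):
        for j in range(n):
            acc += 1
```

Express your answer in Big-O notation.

Each loop level contributes: √n × 1 × n. Multiplying the contributions gives O(n√n).

Answer: O(n√n)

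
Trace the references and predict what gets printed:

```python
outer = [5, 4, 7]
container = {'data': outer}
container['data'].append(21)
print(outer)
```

Key concept: dict holds reference to list.
Step by step:
`outer = [5, 4, 7]` → outer = [5, 4, 7]
`container = {'data': outer}` → container = {'data': [5, 4, 7]}
`container['data'].append(21)` → outer = [5, 4, 7, 21]; container = {'data': [5, 4, 7, 21]}
`print(outer)` → prints [5, 4, 7, 21]

Answer: [5, 4, 7, 21]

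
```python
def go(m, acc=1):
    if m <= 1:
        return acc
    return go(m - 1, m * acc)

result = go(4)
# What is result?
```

Accumulator trace (n, acc): (4, 1) -> (3, 4) -> (2, 12) -> (1, 24) -> return 24

Answer: 24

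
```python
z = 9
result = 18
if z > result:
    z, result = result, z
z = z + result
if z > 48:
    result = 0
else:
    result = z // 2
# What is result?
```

Trace:
`z = 9` → z = 9
`result = 18` → result = 18
`if z > result: ...` → z > result is False → no variable changes
`z = z + result` → z = 27
`if z > 48: ...` → z > 48 is False, take else branch → result = 13
So result = 13

Answer: 13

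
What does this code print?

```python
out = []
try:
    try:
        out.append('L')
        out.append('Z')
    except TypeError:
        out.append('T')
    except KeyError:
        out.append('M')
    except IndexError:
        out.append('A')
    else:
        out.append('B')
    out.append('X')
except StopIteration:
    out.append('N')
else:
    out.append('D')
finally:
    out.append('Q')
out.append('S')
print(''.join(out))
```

Execution trace: 'L' (inner try body) → 'Z' (inner try body, no exception) → 'B' (inner else) → 'X' (try body, no exception) → 'D' (else) → 'Q' (finally) → 'S' (after the try/except). Output: LZBXDQS

Answer: LZBXDQS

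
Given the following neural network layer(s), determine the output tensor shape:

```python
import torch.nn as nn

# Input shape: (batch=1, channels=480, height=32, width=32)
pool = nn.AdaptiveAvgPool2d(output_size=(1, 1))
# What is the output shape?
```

Input: (1, 480, 32, 32) -> Output: (1, 480, 1, 1)

Answer: (1, 480, 1, 1)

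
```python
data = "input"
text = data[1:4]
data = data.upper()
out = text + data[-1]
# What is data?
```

Trace:
`data = "input"` → data = 'input'
`text = data[1:4]` → text = 'npu'
`data = data.upper()` → data = 'INPUT'
`out = text + data[-1]` → out = 'npuT'
So data = 'INPUT'

Answer: 'INPUT'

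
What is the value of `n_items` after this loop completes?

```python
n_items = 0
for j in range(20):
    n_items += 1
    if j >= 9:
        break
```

Loop breaks when j reaches 9, n_items is 10
`n_items` takes the values: 0 → 1 → 2 → 3 → 4 → 5 → 6 → 7 → 8 → 9 → 10

Answer: 10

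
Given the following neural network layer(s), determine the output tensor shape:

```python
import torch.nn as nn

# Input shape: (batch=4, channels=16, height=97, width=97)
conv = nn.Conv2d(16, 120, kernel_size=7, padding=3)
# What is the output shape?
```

Input: (4, 16, 97, 97) -> Output: (4, 120, 97, 97)

Answer: (4, 120, 97, 97)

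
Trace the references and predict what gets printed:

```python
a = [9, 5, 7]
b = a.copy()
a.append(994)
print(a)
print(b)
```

Key concept: list.copy() creates independent copy.
Step by step:
`a = [9, 5, 7]` → a = [9, 5, 7]
`b = a.copy()` → b = [9, 5, 7]
`a.append(994)` → a = [9, 5, 7, 994]
`print(a)` → prints [9, 5, 7, 994]
`print(b)` → prints [9, 5, 7]

Answer:
[9, 5, 7, 994]
[9, 5, 7]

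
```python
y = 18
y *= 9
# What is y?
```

Trace:
`y = 18` → y = 18
`y *= 9` → y = 162
So y = 162

Answer: 162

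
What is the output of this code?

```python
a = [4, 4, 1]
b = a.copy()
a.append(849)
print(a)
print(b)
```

Key concept: list.copy() creates independent copy.
Step by step:
`a = [4, 4, 1]` → a = [4, 4, 1]
`b = a.copy()` → b = [4, 4, 1]
`a.append(849)` → a = [4, 4, 1, 849]
`print(a)` → prints [4, 4, 1, 849]
`print(b)` → prints [4, 4, 1]

Answer:
[4, 4, 1, 849]
[4, 4, 1]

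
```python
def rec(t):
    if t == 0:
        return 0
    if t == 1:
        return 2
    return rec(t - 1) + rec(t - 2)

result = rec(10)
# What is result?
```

Build up from base cases: rec(0)=0, rec(1)=2, rec(2)=2, rec(3)=4, rec(4)=6, rec(5)=10, rec(6)=16, ..., rec(10)=110

Answer: 110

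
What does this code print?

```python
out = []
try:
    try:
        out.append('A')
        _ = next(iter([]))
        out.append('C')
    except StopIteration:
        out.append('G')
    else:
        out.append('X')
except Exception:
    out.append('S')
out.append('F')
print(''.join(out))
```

Execution trace: 'A' (inner try body) → 'G' (inner except StopIteration) → 'F' (after the try/except). Output: AGF

Answer: AGF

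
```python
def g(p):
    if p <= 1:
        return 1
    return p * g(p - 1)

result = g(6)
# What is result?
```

g(6) = 6 * 5 * 4 * 3 * 2 * 1 = 720

Answer: 720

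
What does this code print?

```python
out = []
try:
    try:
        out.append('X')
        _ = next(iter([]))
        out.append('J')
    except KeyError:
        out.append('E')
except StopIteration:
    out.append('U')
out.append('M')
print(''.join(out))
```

Execution trace: 'X' (try body) → 'U' (outer except StopIteration) → 'M' (after the try/except). Output: XUM

Answer: XUM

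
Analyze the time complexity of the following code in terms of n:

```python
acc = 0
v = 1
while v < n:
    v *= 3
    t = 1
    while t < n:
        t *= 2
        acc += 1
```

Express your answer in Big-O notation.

Each loop level contributes: log n × log n. Multiplying the contributions gives O(log² n).

Answer: O(log² n)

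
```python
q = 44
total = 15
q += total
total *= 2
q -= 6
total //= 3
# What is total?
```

Trace:
`q = 44` → q = 44
`total = 15` → total = 15
`q += total` → q = 59
`total *= 2` → total = 30
`q -= 6` → q = 53
`total //= 3` → total = 10
So total = 10

Answer: 10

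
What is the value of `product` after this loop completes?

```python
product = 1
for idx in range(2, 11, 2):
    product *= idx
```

Product of even numbers 2 to 10
`product` takes the values: 1 → 2 → 8 → 48 → 384 → 3840

Answer: 3840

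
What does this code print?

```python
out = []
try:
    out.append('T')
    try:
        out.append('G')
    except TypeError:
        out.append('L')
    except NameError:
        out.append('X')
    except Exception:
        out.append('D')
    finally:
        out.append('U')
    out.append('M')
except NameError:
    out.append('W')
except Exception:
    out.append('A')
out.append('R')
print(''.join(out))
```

Execution trace: 'T' (try body) → 'G' (inner try body, no exception) → 'U' (inner finally) → 'M' (try body, no exception) → 'R' (after the try/except). Output: TGUMR

Answer: TGUMR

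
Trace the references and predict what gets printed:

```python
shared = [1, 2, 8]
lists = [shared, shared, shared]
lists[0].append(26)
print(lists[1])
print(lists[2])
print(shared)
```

Key concept: list of same reference.
Step by step:
`shared = [1, 2, 8]` → shared = [1, 2, 8]
`lists = [shared, shared, shared]` → lists = [[1, 2, 8], [1, 2, 8], [1, 2, 8]]
`lists[0].append(26)` → shared = [1, 2, 8, 26]; lists = [[1, 2, 8, 26], [1, 2, 8, 26], [1, 2, 8, 26]]
`print(lists[1])` → prints [1, 2, 8, 26]
`print(lists[2])` → prints [1, 2, 8, 26]
`print(shared)` → prints [1, 2, 8, 26]

Answer:
[1, 2, 8, 26]
[1, 2, 8, 26]
[1, 2, 8, 26]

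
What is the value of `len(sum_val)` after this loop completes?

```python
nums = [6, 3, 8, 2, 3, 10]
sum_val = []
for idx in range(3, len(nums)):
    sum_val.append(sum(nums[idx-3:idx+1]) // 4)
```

Number of 4-element averages
`sum_val` takes the values: [] → [4] → [4, 4] → [4, 4, 5]
So `len(sum_val)` = 3

Answer: 3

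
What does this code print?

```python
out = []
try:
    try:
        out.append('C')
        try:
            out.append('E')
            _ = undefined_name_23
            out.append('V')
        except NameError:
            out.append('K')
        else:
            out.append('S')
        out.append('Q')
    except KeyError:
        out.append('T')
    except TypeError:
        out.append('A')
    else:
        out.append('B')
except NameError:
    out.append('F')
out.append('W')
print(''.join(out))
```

Execution trace: 'C' (try body) → 'E' (inner try body) → 'K' (inner except NameError) → 'Q' (try body, no exception) → 'B' (else) → 'W' (after the try/except). Output: CEKQBW

Answer: CEKQBW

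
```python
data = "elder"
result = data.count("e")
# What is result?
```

Trace:
`data = "elder"` → data = 'elder'
`result = data.count("e")` → result = 2
So result = 2

Answer: 2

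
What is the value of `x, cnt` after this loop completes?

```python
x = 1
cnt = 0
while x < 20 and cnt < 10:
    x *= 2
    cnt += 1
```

Double until >= 20 or 10 iterations
`x, cnt` takes the values: (1, 0) → (2, 0) → (2, 1) → (4, 1) → (4, 2) → (8, 2) → (8, 3) → (16, 3) → (16, 4) → (32, 4) → (32, 5)

Answer: 32, 5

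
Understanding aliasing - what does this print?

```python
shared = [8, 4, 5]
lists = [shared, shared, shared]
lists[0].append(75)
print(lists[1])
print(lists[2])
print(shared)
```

Key concept: list of same reference.
Step by step:
`shared = [8, 4, 5]` → shared = [8, 4, 5]
`lists = [shared, shared, shared]` → lists = [[8, 4, 5], [8, 4, 5], [8, 4, 5]]
`lists[0].append(75)` → shared = [8, 4, 5, 75]; lists = [[8, 4, 5, 75], [8, 4, 5, 75], [8, 4, 5, 75]]
`print(lists[1])` → prints [8, 4, 5, 75]
`print(lists[2])` → prints [8, 4, 5, 75]
`print(shared)` → prints [8, 4, 5, 75]

Answer:
[8, 4, 5, 75]
[8, 4, 5, 75]
[8, 4, 5, 75]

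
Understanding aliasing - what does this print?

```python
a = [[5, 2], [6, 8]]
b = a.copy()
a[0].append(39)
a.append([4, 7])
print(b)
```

Key concept: shallow copy with nested lists.
Step by step:
`a = [[5, 2], [6, 8]]` → a = [[5, 2], [6, 8]]
`b = a.copy()` → b = [[5, 2], [6, 8]]
`a[0].append(39)` → a = [[5, 2, 39], [6, 8]]; b = [[5, 2, 39], [6, 8]]
`a.append([4, 7])` → a = [[5, 2, 39], [6, 8], [4, 7]]
`print(b)` → prints [[5, 2, 39], [6, 8]]

Answer: [[5, 2, 39], [6, 8]]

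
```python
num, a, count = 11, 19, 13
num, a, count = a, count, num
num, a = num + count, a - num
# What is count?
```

Trace:
`num, a, count = 11, 19, 13` → num = 11; a = 19; count = 13
`num, a, count = a, count, num` → num = 19; a = 13; count = 11
`num, a = num + count, a - num` → num = 30; a = -6
So count = 11

Answer: 11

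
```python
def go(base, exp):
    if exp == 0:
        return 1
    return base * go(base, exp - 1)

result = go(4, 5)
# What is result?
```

go(4, 5) = 4 * 4 * 4 * 4 * 4 = 1024

Answer: 1024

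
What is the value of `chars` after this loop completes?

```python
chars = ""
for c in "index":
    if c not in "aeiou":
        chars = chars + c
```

Remove vowels from 'index'
`chars` takes the values: "" → "n" → "nd" → "ndx"

Answer: "ndx"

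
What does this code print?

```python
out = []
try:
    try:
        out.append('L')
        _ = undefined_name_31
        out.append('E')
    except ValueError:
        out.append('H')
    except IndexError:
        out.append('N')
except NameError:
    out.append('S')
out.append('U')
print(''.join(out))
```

Execution trace: 'L' (try body) → 'S' (outer except NameError) → 'U' (after the try/except). Output: LSU

Answer: LSU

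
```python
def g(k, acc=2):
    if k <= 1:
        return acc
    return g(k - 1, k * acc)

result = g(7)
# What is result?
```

Accumulator trace (n, acc): (7, 2) -> (6, 14) -> (5, 84) -> (4, 420) -> (3, 1680) -> (2, 5040) -> (1, 10080) -> return 10080

Answer: 10080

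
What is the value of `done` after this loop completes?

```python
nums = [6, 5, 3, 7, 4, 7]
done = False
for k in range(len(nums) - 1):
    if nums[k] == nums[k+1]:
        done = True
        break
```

Check consecutive duplicates in [6, 5, 3, 7, 4, 7]
`done` takes the values: False

Answer: False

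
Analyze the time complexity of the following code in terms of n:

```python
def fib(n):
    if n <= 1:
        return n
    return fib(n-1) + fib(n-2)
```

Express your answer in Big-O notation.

This is Recursive Fibonacci (naive). Time complexity: O(2^n).

Answer: O(2^n)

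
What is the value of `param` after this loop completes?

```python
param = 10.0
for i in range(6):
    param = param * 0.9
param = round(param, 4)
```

Exponential decay: 10.0 * 0.9^6
`param` takes the values: 10.0 → 9.0 → 8.1 → 7.29 → 6.561 → 5.9049 → 5.31441 → 5.3144

Answer: 5.3144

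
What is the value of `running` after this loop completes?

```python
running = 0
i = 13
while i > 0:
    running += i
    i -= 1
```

Sum 13 down to 1
`running` takes the values: 0 → 13 → 25 → 36 → 46 → 55 → 63 → 70 → 76 → 81 → 85 → 88 → 90 → 91

Answer: 91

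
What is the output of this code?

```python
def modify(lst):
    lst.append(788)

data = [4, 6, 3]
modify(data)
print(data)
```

Key concept: function modifies passed list.
Step by step:
`data = [4, 6, 3]` → data = [4, 6, 3]
`modify(data)` → data = [4, 6, 3, 788]
`print(data)` → prints [4, 6, 3, 788]

Answer: [4, 6, 3, 788]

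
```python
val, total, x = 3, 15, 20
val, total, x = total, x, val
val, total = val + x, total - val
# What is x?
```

Trace:
`val, total, x = 3, 15, 20` → val = 3; total = 15; x = 20
`val, total, x = total, x, val` → val = 15; total = 20; x = 3
`val, total = val + x, total - val` → val = 18; total = 5
So x = 3

Answer: 3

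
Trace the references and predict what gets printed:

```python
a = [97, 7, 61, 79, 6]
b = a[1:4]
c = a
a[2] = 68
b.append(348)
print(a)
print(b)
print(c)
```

Key concept: slice vs alias.
Step by step:
`a = [97, 7, 61, 79, 6]` → a = [97, 7, 61, 79, 6]
`b = a[1:4]` → b = [7, 61, 79]
`c = a` → c = [97, 7, 61, 79, 6] (same object as a)
`a[2] = 68` → a = [97, 7, 68, 79, 6] (same object as c); c = [97, 7, 68, 79, 6] (same object as a)
`b.append(348)` → b = [7, 61, 79, 348]
`print(a)` → prints [97, 7, 68, 79, 6]
`print(b)` → prints [7, 61, 79, 348]
`print(c)` → prints [97, 7, 68, 79, 6]

Answer:
[97, 7, 68, 79, 6]
[7, 61, 79, 348]
[97, 7, 68, 79, 6]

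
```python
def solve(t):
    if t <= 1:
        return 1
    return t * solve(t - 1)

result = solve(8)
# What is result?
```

solve(8) = 8 * 7 * 6 * 5 * 4 * 3 * 2 * 1 = 40320

Answer: 40320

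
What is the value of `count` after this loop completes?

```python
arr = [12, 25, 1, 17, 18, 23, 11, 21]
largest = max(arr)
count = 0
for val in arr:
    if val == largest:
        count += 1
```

Count of max value 25 in [12, 25, 1, 17, 18, 23, 11, 21]
`count` takes the values: 0 → 1

Answer: 1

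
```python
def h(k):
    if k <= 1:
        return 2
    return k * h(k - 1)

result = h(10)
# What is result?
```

h(10) = 10 * 9 * 8 * 7 * 6 * 5 * 4 * 3 * 2 * 2 = 7257600

Answer: 7257600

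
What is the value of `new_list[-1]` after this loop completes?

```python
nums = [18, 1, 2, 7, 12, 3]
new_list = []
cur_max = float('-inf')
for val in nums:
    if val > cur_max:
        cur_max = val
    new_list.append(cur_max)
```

Running max ends at 18
`new_list` takes the values: [] → [18] → [18, 18] → [18, 18, 18] → [18, 18, 18, 18] → [18, 18, 18, 18, 18] → [18, 18, 18, 18, 18, 18]
So `new_list[-1]` = 18

Answer: 18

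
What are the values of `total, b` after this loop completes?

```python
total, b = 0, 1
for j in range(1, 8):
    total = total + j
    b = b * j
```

Sum and factorial of 1 to 7
`total, b` takes the values: (0, 1) → (1, 1) → (3, 1) → (3, 2) → (6, 2) → (6, 6) → (10, 6) → (10, 24) → (15, 24) → (15, 120) → (21, 120) → (21, 720) → (28, 720) → (28, 5040)

Answer: 28, 5040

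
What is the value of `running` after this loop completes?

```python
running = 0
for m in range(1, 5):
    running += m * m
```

Sum of squares 1² to 4² = 30
`running` takes the values: 0 → 1 → 5 → 14 → 30

Answer: 30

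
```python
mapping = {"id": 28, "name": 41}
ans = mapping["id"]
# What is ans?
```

Trace:
`mapping = {"id": 28, "name": 41}` → mapping = {'id': 28, 'name': 41}
`ans = mapping["id"]` → ans = 28
So ans = 28

Answer: 28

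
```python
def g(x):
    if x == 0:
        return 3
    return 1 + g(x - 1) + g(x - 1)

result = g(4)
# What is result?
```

g(x) = 1 + 2·g(x-1), g(0)=3. Closed form: (3+1)·2^4 - 1 = 63.

Answer: 63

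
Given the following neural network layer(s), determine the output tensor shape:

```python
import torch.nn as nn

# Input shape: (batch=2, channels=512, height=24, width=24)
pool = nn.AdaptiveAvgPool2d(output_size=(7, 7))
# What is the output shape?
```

Input: (2, 512, 24, 24) -> Output: (2, 512, 7, 7)

Answer: (2, 512, 7, 7)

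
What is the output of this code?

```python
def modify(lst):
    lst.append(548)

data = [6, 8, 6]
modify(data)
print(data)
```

Key concept: function modifies passed list.
Step by step:
`data = [6, 8, 6]` → data = [6, 8, 6]
`modify(data)` → data = [6, 8, 6, 548]
`print(data)` → prints [6, 8, 6, 548]

Answer: [6, 8, 6, 548]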